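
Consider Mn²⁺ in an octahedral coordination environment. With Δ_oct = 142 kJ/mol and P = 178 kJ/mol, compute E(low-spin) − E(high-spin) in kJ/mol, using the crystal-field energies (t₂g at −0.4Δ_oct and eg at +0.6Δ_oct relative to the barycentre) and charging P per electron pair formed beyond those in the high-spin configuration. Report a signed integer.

Mn sits in group 7; removing 2 electrons leaves Mn²⁺ with 7 − 2 = 5 d electrons.
In the high-spin limit (t₂g³ eg²) the orbital term is 0.0Δ_oct = 0 kJ/mol, with no excess pairing.
Low-spin t₂g⁵ eg⁰ gives -2.0Δ_oct = -284 kJ/mol, but forming 2 extra pairs costs 2P = 356 kJ/mol, so E(LS) = -284 + 356 = 72 kJ/mol.
E(LS) − E(HS) = 72 − (0) = 72 kJ/mol.

72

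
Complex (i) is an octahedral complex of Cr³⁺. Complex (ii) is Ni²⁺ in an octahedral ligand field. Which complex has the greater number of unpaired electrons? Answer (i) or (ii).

(i): Cr is in group 6, so Cr³⁺ is d³ (6 − 3 = 3); For octahedral d³ the high- and low-spin configurations coincide; t₂g³ eg⁰ → 3 unpaired.
(ii): Ni sits in group 10; removing 2 electrons leaves Ni²⁺ with 10 − 2 = 8 d electrons; t₂g⁶ eg² → 2 unpaired.
So (i) has more unpaired electrons.

(i)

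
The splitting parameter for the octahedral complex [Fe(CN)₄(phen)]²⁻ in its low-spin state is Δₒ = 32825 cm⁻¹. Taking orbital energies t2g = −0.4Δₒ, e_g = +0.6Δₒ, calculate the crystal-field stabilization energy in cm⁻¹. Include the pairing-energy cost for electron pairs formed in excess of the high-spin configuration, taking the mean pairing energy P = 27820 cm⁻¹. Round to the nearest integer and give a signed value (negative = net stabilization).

-23140

Ligand charges: 4×(-1) from CN⁻ and 1×(+0) from phen sum to -4; with overall charge -2, Fe is +2.
Fe²⁺: group 8, so d-count = 8 − 2 = 6.
The d⁶ electrons fill as t2g^6 e_g^0.
CFSE(orbital) = 6×(-0.4Δₒ) + 0×(0.6Δₒ) = -2.4Δₒ; with Δₒ = 32825 cm⁻¹ that is -78780 cm⁻¹.
High-spin d⁶ would be t2g^4 e_g^2 with 1 pair; low-spin has 3, so 2 excess pairs cost +2P = +55640 cm⁻¹.
Overall CFSE = -78780 + 55640 = -23140 cm⁻¹.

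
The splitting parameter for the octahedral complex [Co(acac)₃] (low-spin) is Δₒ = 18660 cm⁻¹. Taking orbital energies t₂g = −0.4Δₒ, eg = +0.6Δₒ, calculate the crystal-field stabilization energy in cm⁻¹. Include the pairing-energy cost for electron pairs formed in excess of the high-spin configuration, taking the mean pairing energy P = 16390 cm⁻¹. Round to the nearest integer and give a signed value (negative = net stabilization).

-12004

Each acac⁻ contributes -1; 3 × (-1) = -3. With overall charge +0, Co is in the +3 oxidation state.
Group 9 minus oxidation state +3 gives a d⁶ configuration for Co³⁺.
Configuration: t₂g⁶ eg⁰.
Orbital CFSE = 6(-0.4) + 0(0.6) = -2.4Δₒ = -2.4 × 18660 = -44784 cm⁻¹.
High-spin d⁶ would be t₂g⁴ eg² with 1 pair; low-spin has 3, so 2 excess pairs cost +2P = +32780 cm⁻¹.
Overall CFSE = -44784 + 32780 = -12004 cm⁻¹.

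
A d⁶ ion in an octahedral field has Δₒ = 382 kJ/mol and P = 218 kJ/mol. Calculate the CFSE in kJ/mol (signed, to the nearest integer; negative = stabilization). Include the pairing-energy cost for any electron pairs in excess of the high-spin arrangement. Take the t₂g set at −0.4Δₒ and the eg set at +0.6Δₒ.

-481

Here Δₒ > P (382 > 218), so the low-spin state is favoured.
That gives t₂g⁶ eg⁰.
Orbital CFSE = -2.4Δₒ = -2.4 × 382 = -917 kJ/mol.
Excess pairs vs high-spin: 3 − 1 = 2; pairing cost = +436 kJ/mol.
Net CFSE = -917 + 436 = -481 kJ/mol.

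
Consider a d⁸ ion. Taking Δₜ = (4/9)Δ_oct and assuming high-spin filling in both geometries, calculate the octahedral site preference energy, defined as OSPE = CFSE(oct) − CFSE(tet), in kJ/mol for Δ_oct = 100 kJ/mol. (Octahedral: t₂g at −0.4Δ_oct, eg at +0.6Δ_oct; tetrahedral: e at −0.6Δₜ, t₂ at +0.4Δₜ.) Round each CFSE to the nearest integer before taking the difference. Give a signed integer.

-84

Octahedral (high-spin): t₂g⁶ eg², CFSE = 6(−0.4) + 2(+0.6) = -1.2Δ_oct = -1.2 × 100 = -120 kJ/mol.
In a tetrahedral site the filling is e⁴ t₂⁴: CFSE(tet) = -0.8Δₜ = -0.8 × (4/9)(100) = -36 kJ/mol.
OSPE = CFSE(oct) − CFSE(tet) = -120 − (-36) = -84 kJ/mol.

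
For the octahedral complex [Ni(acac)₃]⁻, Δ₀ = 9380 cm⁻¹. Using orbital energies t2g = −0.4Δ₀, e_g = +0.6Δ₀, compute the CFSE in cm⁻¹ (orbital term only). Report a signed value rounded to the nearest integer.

-11256

Each acac⁻ contributes -1; 3 × (-1) = -3. With overall charge -1, Ni is in the +2 oxidation state.
Ni is in group 10, so Ni²⁺ is d⁸ (10 − 2 = 8).
The d⁸ electrons fill as t2g^6 e_g^2.
The orbital stabilization is -1.2Δ₀ = -1.2 × 9380 = -11256 cm⁻¹.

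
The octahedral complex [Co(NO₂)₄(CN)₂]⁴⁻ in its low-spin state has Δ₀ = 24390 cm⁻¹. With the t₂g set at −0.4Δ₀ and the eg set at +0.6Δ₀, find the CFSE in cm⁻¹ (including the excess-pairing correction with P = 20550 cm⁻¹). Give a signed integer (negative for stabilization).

-23352

Ligand charges: 4×(-1) from NO₂⁻ and 2×(-1) from CN⁻ sum to -6; with overall charge -4, Co is +2.
Co is in group 9, so Co²⁺ is d⁷ (9 − 2 = 7).
Electron filling gives t₂g⁶ eg¹.
The orbital stabilization is -1.8Δ₀ = -1.8 × 24390 = -43902 cm⁻¹.
High-spin d⁷ would be t₂g⁵ eg² with 2 pairs; low-spin has 3, so 1 excess pair costs +1P = +20550 cm⁻¹.
Net CFSE = -43902 + 20550 = -23352 cm⁻¹.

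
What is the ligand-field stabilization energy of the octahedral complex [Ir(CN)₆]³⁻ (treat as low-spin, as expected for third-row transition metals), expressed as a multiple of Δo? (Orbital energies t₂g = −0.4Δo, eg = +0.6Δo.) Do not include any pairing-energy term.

Each CN⁻ contributes -1; 6 × (-1) = -6. With overall charge -3, Ir is in the +3 oxidation state.
Group 9 minus oxidation state +3 gives a d⁶ configuration for Ir³⁺.
Configuration: t₂g⁶ eg⁰.
CFSE = 6(-0.4Δo) + 0(0.6Δo) = -2.4Δo + 0.0Δo = -2.4Δo.

-2.4 Δo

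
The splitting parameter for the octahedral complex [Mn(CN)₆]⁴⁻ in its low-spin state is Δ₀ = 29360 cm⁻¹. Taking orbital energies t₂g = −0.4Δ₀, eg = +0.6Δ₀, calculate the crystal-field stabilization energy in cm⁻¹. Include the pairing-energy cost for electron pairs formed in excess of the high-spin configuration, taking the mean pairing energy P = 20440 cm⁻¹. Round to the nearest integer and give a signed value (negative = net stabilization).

-17840

Each CN⁻ contributes -1; 6 × (-1) = -6. With overall charge -4, Mn is in the +2 oxidation state.
Group 7 minus oxidation state +2 gives a d⁵ configuration for Mn²⁺.
Configuration: t₂g⁵ eg⁰.
Orbital CFSE = 5(-0.4) + 0(0.6) = -2.0Δ₀ = -2.0 × 29360 = -58720 cm⁻¹.
High-spin d⁵ would be t₂g³ eg² with 0 pairs; low-spin has 2, so 2 excess pairs cost +2P = +40880 cm⁻¹.
Combining: -58720 + 40880 = -17840 cm⁻¹.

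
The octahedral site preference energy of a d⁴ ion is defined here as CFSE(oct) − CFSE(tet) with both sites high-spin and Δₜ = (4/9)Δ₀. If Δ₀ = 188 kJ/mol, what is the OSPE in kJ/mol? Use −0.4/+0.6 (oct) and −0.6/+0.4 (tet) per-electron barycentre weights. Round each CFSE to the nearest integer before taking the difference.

-80

In an octahedral site d⁴ (HS) is t₂g³ eg¹, giving CFSE(oct) = -0.6Δ₀ = -113 kJ/mol.
Tetrahedral: e² t₂², CFSE = 2(−0.6) + 2(+0.4) = -0.4Δₜ = -0.4 × (4/9) × 188 = -33 kJ/mol.
OSPE = CFSE(oct) − CFSE(tet) = -113 − (-33) = -80 kJ/mol.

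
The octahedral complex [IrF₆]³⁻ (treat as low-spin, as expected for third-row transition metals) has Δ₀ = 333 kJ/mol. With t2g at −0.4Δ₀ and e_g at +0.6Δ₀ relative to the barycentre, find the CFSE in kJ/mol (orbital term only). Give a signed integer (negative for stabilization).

-799

Each F⁻ contributes -1; 6 × (-1) = -6. With overall charge -3, Ir is in the +3 oxidation state.
Group 9 minus oxidation state +3 gives a d⁶ configuration for Ir³⁺.
The d⁶ electrons fill as t2g^6 e_g^0.
CFSE(orbital) = 6×(-0.4Δ₀) + 0×(0.6Δ₀) = -2.4Δ₀; with Δ₀ = 333 kJ/mol that is -799 kJ/mol.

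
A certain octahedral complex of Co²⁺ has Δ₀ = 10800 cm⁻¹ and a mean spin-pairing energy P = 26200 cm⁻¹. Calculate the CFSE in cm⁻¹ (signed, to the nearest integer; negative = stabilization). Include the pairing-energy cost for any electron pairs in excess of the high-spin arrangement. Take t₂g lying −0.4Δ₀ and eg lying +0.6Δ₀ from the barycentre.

-8640

Group 9 minus oxidation state +2 gives a d⁷ configuration for Co²⁺.
Δ₀ < P, so pairing is avoided: the ground state is high-spin.
Filling d⁷ accordingly: t₂g⁵ eg².
Orbital CFSE = -0.8Δ₀ = -0.8 × 10800 = -8640 cm⁻¹.
High-spin has no excess pairs, so no pairing correction applies.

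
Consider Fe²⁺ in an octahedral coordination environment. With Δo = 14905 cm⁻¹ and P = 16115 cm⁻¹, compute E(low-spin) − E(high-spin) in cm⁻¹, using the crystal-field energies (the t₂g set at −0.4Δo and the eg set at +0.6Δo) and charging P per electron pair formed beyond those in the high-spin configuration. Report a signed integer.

Fe²⁺: group 8, so d-count = 8 − 2 = 6.
High-spin d⁶ fills as t₂g⁴ eg² with CFSE 4(−0.4) + 2(+0.6) = -0.4Δo = -5962 cm⁻¹.
Low-spin t₂g⁶ eg⁰ gives -2.4Δo = -35772 cm⁻¹, but forming 2 extra pairs costs 2P = 32230 cm⁻¹, so E(LS) = -35772 + 32230 = -3542 cm⁻¹.
Thus E(LS) − E(HS) = 2420 cm⁻¹.

2420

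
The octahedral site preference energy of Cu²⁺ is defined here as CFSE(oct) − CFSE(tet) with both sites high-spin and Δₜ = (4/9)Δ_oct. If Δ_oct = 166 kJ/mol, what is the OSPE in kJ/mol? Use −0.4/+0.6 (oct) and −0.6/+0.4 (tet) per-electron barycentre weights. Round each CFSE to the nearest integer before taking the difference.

Group 11 minus oxidation state +2 gives a d⁹ configuration for Cu²⁺.
In an octahedral site d⁹ (HS) is t₂g⁶ eg³, giving CFSE(oct) = -0.6Δ_oct = -100 kJ/mol.
Tetrahedral e⁴ t₂⁵ gives -0.4Δₜ = -0.4 × (4/9) × 166 = -30 kJ/mol.
Subtracting, OSPE = -100 − (-30) = -70 kJ/mol.

-70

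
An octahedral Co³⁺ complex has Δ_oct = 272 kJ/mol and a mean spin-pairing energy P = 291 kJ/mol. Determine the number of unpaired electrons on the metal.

Co sits in group 9; removing 3 electrons leaves Co³⁺ with 9 − 3 = 6 d electrons.
Δ_oct < P, so pairing is avoided: the ground state is high-spin.
Configuration: t₂g⁴ eg².
Unpaired electrons: 4.

4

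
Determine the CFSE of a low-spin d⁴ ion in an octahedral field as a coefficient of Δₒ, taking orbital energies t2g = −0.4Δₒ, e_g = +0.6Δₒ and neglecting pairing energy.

-1.6 Δₒ

Configuration: t2g^4 e_g^0.
CFSE = 4(-0.4Δₒ) + 0(0.6Δₒ) = -1.6Δₒ + 0.0Δₒ = -1.6Δₒ.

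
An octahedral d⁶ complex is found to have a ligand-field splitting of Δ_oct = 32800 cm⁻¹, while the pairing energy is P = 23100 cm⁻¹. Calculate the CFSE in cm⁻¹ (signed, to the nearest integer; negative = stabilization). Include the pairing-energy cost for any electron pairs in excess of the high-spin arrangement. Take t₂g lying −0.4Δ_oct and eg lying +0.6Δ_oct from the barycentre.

-32520

Here Δ_oct > P (32800 > 23100), so the low-spin state is favoured.
Configuration: t₂g⁶ eg⁰.
Orbital CFSE = -2.4Δ_oct = -2.4 × 32800 = -78720 cm⁻¹.
Excess pairs vs high-spin: 3 − 1 = 2; pairing cost = +46200 cm⁻¹.
Net CFSE = -78720 + 46200 = -32520 cm⁻¹.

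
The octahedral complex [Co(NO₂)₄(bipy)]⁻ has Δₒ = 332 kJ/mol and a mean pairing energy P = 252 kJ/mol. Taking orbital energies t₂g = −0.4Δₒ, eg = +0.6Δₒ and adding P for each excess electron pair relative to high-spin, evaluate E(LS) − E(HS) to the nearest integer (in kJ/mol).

Ligand charges: 4×(-1) from NO₂⁻ and 1×(+0) from bipy sum to -4; with overall charge -1, Co is +3.
Co sits in group 9; removing 3 electrons leaves Co³⁺ with 9 − 3 = 6 d electrons.
In the high-spin limit (t₂g⁴ eg²) the orbital term is -0.4Δₒ = -133 kJ/mol, with no excess pairing.
Low-spin t₂g⁶ eg⁰ gives -2.4Δₒ = -797 kJ/mol, but forming 2 extra pairs costs 2P = 504 kJ/mol, so E(LS) = -797 + 504 = -293 kJ/mol.
E(LS) − E(HS) = -293 − (-133) = -160 kJ/mol.

-160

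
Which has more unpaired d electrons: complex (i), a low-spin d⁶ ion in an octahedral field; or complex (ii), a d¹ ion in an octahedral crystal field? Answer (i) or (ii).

(ii)

(i): t₂g⁶ eg⁰ → 0 unpaired.
(ii): For octahedral d¹ the high- and low-spin configurations coincide; t₂g¹ eg⁰ → 1 unpaired.
So (ii) has more unpaired electrons.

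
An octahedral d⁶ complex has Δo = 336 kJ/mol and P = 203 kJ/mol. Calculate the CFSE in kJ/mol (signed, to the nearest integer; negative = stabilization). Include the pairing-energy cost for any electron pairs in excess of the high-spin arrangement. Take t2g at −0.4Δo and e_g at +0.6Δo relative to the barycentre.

Here Δo > P (336 > 203), so the low-spin state is favoured.
That gives t2g^6 e_g^0.
Orbital CFSE = -2.4Δo = -2.4 × 336 = -806 kJ/mol.
Excess pairs vs high-spin: 3 − 1 = 2; pairing cost = +406 kJ/mol.
Net CFSE = -806 + 406 = -400 kJ/mol.

-400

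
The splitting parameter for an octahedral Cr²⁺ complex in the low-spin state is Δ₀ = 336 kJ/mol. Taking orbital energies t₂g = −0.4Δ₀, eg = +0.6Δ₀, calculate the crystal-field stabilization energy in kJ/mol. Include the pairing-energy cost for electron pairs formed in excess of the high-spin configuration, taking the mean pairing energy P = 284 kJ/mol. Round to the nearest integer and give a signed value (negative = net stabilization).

Cr²⁺: group 6, so d-count = 6 − 2 = 4.
The d⁴ electrons fill as t₂g⁴ eg⁰.
Orbital CFSE = 4(-0.4) + 0(0.6) = -1.6Δ₀ = -1.6 × 336 = -538 kJ/mol.
High-spin d⁴ would be t₂g³ eg¹ with 0 pairs; low-spin has 1, so 1 excess pair costs +1P = +284 kJ/mol.
Combining: -538 + 284 = -254 kJ/mol.

-254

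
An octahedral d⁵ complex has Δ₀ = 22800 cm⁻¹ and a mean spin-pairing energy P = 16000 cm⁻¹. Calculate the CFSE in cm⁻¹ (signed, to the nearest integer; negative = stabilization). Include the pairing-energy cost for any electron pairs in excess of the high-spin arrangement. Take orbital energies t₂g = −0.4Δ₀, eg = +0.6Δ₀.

Here Δ₀ > P (22800 > 16000), so the low-spin state is favoured.
That gives t₂g⁵ eg⁰.
Orbital CFSE = -2.0Δ₀ = -2.0 × 22800 = -45600 cm⁻¹.
Excess pairs vs high-spin: 2 − 0 = 2; pairing cost = +32000 cm⁻¹.
Net CFSE = -45600 + 32000 = -13600 cm⁻¹.

-13600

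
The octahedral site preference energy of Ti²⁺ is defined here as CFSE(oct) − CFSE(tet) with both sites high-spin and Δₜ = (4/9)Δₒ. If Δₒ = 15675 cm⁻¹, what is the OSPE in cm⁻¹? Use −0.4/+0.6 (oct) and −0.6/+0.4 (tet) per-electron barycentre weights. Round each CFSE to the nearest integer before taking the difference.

-4180

Ti²⁺: group 4, so d-count = 4 − 2 = 2.
Octahedral high-spin t₂g² eg⁰: CFSE = -0.8 × 15675 = -12540 cm⁻¹.
Tetrahedral: e² t₂⁰, CFSE = 2(−0.6) + 0(+0.4) = -1.2Δₜ = -1.2 × (4/9) × 15675 = -8360 cm⁻¹.
Subtracting, OSPE = -12540 − (-8360) = -4180 cm⁻¹.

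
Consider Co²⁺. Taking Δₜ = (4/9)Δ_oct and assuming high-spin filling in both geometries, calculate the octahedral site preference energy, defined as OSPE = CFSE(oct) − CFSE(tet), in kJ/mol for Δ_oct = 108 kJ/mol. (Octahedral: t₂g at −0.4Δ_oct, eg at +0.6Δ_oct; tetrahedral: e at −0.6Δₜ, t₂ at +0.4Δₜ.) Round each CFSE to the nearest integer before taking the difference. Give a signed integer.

Group 9 minus oxidation state +2 gives a d⁷ configuration for Co²⁺.
In an octahedral site d⁷ (HS) is t2g^5 e_g^2, giving CFSE(oct) = -0.8Δ_oct = -86 kJ/mol.
Tetrahedral e^4 t2^3 gives -1.2Δₜ = -1.2 × (4/9) × 108 = -58 kJ/mol.
OSPE = CFSE(oct) − CFSE(tet) = -86 − (-58) = -28 kJ/mol.

-28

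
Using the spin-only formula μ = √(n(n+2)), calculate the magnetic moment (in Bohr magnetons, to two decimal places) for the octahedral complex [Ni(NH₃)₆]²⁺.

NH₃ is neutral, so the +2 overall charge sits on Ni: oxidation state +2.
Group 10 minus oxidation state +2 gives a d⁸ configuration for Ni²⁺.
Configuration: t2g^6 e_g^2 → 2 unpaired electrons.
μ(spin-only) = √[2(2+2)] = √8 ≈ 2.83 Bohr magnetons.

2.83 Bohr magnetons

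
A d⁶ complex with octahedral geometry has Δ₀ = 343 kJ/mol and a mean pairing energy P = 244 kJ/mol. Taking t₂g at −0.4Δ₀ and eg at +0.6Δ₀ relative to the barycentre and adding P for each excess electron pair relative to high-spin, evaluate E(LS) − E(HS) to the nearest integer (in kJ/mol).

-198

In the high-spin limit (t₂g⁴ eg²) the orbital term is -0.4Δ₀ = -137 kJ/mol, with no excess pairing.
Low-spin t₂g⁶ eg⁰ gives -2.4Δ₀ = -823 kJ/mol, but forming 2 extra pairs costs 2P = 488 kJ/mol, so E(LS) = -823 + 488 = -335 kJ/mol.
E(LS) − E(HS) = -335 − (-137) = -198 kJ/mol.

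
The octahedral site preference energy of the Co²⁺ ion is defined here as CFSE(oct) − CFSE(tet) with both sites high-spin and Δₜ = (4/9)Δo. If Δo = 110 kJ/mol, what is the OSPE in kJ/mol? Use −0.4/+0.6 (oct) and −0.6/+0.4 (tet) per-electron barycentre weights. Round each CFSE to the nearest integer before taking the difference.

Co sits in group 9; removing 2 electrons leaves Co²⁺ with 9 − 2 = 7 d electrons.
In an octahedral site d⁷ (HS) is t2g^5 e_g^2, giving CFSE(oct) = -0.8Δo = -88 kJ/mol.
In a tetrahedral site the filling is e^4 t2^3: CFSE(tet) = -1.2Δₜ = -1.2 × (4/9)(110) = -59 kJ/mol.
Subtracting, OSPE = -88 − (-59) = -29 kJ/mol.

-29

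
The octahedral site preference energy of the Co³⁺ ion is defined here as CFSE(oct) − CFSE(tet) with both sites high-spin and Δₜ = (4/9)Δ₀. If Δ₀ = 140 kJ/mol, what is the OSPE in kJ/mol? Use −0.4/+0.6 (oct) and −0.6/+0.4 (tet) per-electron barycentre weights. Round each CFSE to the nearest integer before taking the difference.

-19

Co³⁺: group 9, so d-count = 9 − 3 = 6.
Octahedral (high-spin): t2g^4 e_g^2, CFSE = 4(−0.4) + 2(+0.6) = -0.4Δ₀ = -0.4 × 140 = -56 kJ/mol.
In a tetrahedral site the filling is e^3 t2^3: CFSE(tet) = -0.6Δₜ = -0.6 × (4/9)(140) = -37 kJ/mol.
OSPE = -56 − (-37) = -19 kJ/mol.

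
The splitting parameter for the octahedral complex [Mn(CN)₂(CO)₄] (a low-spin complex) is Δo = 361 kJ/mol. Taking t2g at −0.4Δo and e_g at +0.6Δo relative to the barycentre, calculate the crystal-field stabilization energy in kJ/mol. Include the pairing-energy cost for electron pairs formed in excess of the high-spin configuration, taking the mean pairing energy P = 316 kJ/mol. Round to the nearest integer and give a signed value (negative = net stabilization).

-90

Ligand charges: 2×(-1) from CN⁻ and 4×(+0) from CO sum to -2; with overall charge +0, Mn is +2.
Mn²⁺: group 7, so d-count = 7 − 2 = 5.
The d⁵ electrons fill as t2g^5 e_g^0.
CFSE(orbital) = 5×(-0.4Δo) + 0×(0.6Δo) = -2.0Δo; with Δo = 361 kJ/mol that is -722 kJ/mol.
Pairing penalty: 2 pairs vs 0 in the high-spin reference → 2 extra × P = 632 kJ/mol.
Combining: -722 + 632 = -90 kJ/mol.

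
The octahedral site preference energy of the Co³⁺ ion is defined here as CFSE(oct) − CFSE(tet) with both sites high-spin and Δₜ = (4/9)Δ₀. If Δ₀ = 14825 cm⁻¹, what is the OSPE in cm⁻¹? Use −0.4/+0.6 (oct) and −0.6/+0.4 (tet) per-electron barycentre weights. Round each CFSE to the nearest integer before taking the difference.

Co is in group 9, so Co³⁺ is d⁶ (9 − 3 = 6).
Octahedral high-spin t2g^4 e_g^2: CFSE = -0.4 × 14825 = -5930 cm⁻¹.
In a tetrahedral site the filling is e^3 t2^3: CFSE(tet) = -0.6Δₜ = -0.6 × (4/9)(14825) = -3953 cm⁻¹.
Subtracting, OSPE = -5930 − (-3953) = -1977 cm⁻¹.

-1977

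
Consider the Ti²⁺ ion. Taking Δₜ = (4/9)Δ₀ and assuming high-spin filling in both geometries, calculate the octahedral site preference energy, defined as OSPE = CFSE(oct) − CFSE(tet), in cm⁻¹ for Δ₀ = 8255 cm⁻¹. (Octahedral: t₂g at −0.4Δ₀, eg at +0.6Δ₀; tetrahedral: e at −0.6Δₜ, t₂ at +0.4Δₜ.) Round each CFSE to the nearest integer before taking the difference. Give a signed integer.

-2201

Ti²⁺: group 4, so d-count = 4 − 2 = 2.
Octahedral (high-spin): t₂g² eg⁰, CFSE = 2(−0.4) + 0(+0.6) = -0.8Δ₀ = -0.8 × 8255 = -6604 cm⁻¹.
In a tetrahedral site the filling is e² t₂⁰: CFSE(tet) = -1.2Δₜ = -1.2 × (4/9)(8255) = -4403 cm⁻¹.
Subtracting, OSPE = -6604 − (-4403) = -2201 cm⁻¹.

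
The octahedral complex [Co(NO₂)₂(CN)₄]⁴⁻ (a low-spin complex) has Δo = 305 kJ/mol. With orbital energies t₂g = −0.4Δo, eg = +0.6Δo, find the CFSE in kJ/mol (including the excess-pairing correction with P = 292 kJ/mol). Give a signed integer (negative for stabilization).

Ligand charges: 2×(-1) from NO₂⁻ and 4×(-1) from CN⁻ sum to -6; with overall charge -4, Co is +2.
Co²⁺: group 9, so d-count = 9 − 2 = 7.
Electron filling gives t₂g⁶ eg¹.
The orbital stabilization is -1.8Δo = -1.8 × 305 = -549 kJ/mol.
High-spin d⁷ would be t₂g⁵ eg² with 2 pairs; low-spin has 3, so 1 excess pair costs +1P = +292 kJ/mol.
Combining: -549 + 292 = -257 kJ/mol.

-257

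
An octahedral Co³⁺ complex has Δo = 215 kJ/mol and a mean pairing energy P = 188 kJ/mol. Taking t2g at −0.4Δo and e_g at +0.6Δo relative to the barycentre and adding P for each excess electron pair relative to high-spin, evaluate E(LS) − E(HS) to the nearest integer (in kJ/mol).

-54

Co is in group 9, so Co³⁺ is d⁶ (9 − 3 = 6).
High-spin: t2g^4 e_g^2, CFSE = -0.4Δo = -86 kJ/mol.
For low-spin the configuration is t2g^6 e_g^0: orbital energy -2.4 × 215 = -516 kJ/mol, and 2 additional pairs relative to high-spin add 376 kJ/mol, giving -140 kJ/mol.
E(LS) − E(HS) = -140 − (-86) = -54 kJ/mol.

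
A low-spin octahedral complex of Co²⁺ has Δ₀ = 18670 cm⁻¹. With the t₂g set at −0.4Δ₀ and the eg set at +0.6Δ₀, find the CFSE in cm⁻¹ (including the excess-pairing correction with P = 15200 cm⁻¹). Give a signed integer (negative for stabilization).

Co sits in group 9; removing 2 electrons leaves Co²⁺ with 9 − 2 = 7 d electrons.
Electron filling gives t₂g⁶ eg¹.
CFSE(orbital) = 6×(-0.4Δ₀) + 1×(0.6Δ₀) = -1.8Δ₀; with Δ₀ = 18670 cm⁻¹ that is -33606 cm⁻¹.
Pairing penalty: 3 pairs vs 2 in the high-spin reference → 1 extra × P = 15200 cm⁻¹.
Overall CFSE = -33606 + 15200 = -18406 cm⁻¹.

-18406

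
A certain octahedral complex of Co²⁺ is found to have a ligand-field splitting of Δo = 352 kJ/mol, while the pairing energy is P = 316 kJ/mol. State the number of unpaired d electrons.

1

Group 9 minus oxidation state +2 gives a d⁷ configuration for Co²⁺.
Since Δo = 352 kJ/mol > P = 316 kJ/mol, the complex adopts the low-spin configuration.
Configuration: t₂g⁶ eg¹.
Unpaired electrons: 1.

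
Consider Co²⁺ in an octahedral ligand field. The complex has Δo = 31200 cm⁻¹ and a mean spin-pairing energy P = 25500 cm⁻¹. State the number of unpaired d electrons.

1

Co²⁺: group 9, so d-count = 9 − 2 = 7.
Since Δo = 31200 cm⁻¹ > P = 25500 cm⁻¹, the complex adopts the low-spin configuration.
Filling d⁷ accordingly: t2g^6 e_g^1.
Unpaired electrons: 1.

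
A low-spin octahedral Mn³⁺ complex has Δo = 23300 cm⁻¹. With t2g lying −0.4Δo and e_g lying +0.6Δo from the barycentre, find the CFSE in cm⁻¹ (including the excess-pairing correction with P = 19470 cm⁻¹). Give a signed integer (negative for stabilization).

Mn sits in group 7; removing 3 electrons leaves Mn³⁺ with 7 − 3 = 4 d electrons.
Electron filling gives t2g^4 e_g^0.
Orbital CFSE = 4(-0.4) + 0(0.6) = -1.6Δo = -1.6 × 23300 = -37280 cm⁻¹.
Pairing penalty: 1 pair vs 0 in the high-spin reference → 1 extra × P = 19470 cm⁻¹.
Net CFSE = -37280 + 19470 = -17810 cm⁻¹.

-17810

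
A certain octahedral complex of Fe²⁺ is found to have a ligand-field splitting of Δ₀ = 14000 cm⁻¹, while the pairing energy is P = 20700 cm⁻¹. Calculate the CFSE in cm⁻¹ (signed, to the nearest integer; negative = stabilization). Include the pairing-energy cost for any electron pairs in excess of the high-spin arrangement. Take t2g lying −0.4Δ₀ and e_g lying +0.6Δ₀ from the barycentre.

Fe sits in group 8; removing 2 electrons leaves Fe²⁺ with 8 − 2 = 6 d electrons.
Here Δ₀ < P (14000 < 20700), so the high-spin state is favoured.
Configuration: t2g^4 e_g^2.
Orbital CFSE = -0.4Δ₀ = -0.4 × 14000 = -5600 cm⁻¹.
High-spin has no excess pairs, so no pairing correction applies.

-5600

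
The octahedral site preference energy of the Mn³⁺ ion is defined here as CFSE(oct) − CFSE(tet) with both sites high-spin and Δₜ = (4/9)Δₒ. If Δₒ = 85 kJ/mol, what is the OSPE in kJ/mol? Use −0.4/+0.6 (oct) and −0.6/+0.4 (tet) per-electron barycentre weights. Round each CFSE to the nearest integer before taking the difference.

Mn sits in group 7; removing 3 electrons leaves Mn³⁺ with 7 − 3 = 4 d electrons.
Octahedral high-spin t2g^3 e_g^1: CFSE = -0.6 × 85 = -51 kJ/mol.
Tetrahedral: e^2 t2^2, CFSE = 2(−0.6) + 2(+0.4) = -0.4Δₜ = -0.4 × (4/9) × 85 = -15 kJ/mol.
OSPE = CFSE(oct) − CFSE(tet) = -51 − (-15) = -36 kJ/mol.

-36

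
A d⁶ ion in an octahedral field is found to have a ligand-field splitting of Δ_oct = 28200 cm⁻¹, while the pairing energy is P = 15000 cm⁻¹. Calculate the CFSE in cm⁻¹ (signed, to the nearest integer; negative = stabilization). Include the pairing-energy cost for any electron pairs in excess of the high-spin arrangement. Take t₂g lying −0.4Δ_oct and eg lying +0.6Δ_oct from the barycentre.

Δ_oct > P, so pairing is preferred: the ground state is low-spin.
Filling d⁶ accordingly: t₂g⁶ eg⁰.
Orbital CFSE = -2.4Δ_oct = -2.4 × 28200 = -67680 cm⁻¹.
Excess pairs vs high-spin: 3 − 1 = 2; pairing cost = +30000 cm⁻¹.
Net CFSE = -67680 + 30000 = -37680 cm⁻¹.

-37680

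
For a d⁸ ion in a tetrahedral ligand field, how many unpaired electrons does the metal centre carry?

Tetrahedral fields are weak (Δₜ ≈ 4/9 Δₒ), so electrons fill high-spin.
Configuration: e⁴ t₂⁴, giving 2 unpaired electrons.

2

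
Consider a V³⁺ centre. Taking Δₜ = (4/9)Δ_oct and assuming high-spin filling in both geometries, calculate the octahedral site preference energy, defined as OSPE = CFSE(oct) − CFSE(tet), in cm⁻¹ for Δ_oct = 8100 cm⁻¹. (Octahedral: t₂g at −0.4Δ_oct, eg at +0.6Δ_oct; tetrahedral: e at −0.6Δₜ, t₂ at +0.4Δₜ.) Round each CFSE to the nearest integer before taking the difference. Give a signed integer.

-2160

Group 5 minus oxidation state +3 gives a d² configuration for V³⁺.
Octahedral high-spin t₂g² eg⁰: CFSE = -0.8 × 8100 = -6480 cm⁻¹.
Tetrahedral e² t₂⁰ gives -1.2Δₜ = -1.2 × (4/9) × 8100 = -4320 cm⁻¹.
OSPE = -6480 − (-4320) = -2160 cm⁻¹.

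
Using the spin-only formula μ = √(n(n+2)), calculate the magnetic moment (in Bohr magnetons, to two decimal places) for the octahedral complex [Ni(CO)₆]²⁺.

CO is neutral, so the +2 overall charge sits on Ni: oxidation state +2.
Ni is in group 10, so Ni²⁺ is d⁸ (10 − 2 = 8).
For octahedral d⁸ the high- and low-spin configurations coincide.
Configuration: t2g^6 e_g^2 → 2 unpaired electrons.
μ(spin-only) = √[2(2+2)] = √8 ≈ 2.83 Bohr magnetons.

2.83 Bohr magnetons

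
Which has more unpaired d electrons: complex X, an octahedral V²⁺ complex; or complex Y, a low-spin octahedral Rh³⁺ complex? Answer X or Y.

X

X: V²⁺: group 5, so d-count = 5 − 2 = 3; t₂g³ eg⁰ → 3 unpaired.
Y: Rh is in group 9, so Rh³⁺ is d⁶ (9 − 3 = 6); t2g^6 e_g^0 → 0 unpaired.
So X has more unpaired electrons.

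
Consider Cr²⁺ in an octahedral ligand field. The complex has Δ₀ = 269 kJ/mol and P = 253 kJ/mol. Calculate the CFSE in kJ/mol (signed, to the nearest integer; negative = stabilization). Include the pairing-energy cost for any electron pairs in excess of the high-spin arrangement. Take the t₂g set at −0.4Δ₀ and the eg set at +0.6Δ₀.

-177

Cr sits in group 6; removing 2 electrons leaves Cr²⁺ with 6 − 2 = 4 d electrons.
With Δ₀ > P the complex is low-spin.
That gives t₂g⁴ eg⁰.
Orbital CFSE = -1.6Δ₀ = -1.6 × 269 = -430 kJ/mol.
Excess pairs vs high-spin: 1 − 0 = 1; pairing cost = +253 kJ/mol.
Net CFSE = -430 + 253 = -177 kJ/mol.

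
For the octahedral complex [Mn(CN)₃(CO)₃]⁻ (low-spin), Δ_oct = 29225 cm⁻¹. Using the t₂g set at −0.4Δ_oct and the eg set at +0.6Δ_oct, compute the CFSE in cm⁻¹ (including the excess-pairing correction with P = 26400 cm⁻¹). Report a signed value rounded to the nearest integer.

-5650

Ligand charges: 3×(-1) from CN⁻ and 3×(+0) from CO sum to -3; with overall charge -1, Mn is +2.
Mn²⁺: group 7, so d-count = 7 − 2 = 5.
The d⁵ electrons fill as t₂g⁵ eg⁰.
The orbital stabilization is -2.0Δ_oct = -2.0 × 29225 = -58450 cm⁻¹.
Pairing penalty: 2 pairs vs 0 in the high-spin reference → 2 extra × P = 52800 cm⁻¹.
Overall CFSE = -58450 + 52800 = -5650 cm⁻¹.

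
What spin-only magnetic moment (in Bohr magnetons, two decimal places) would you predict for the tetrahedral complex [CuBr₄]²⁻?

Each Br⁻ contributes -1; 4 × (-1) = -4. With overall charge -2, Cu is in the +2 oxidation state.
Group 11 minus oxidation state +2 gives a d⁹ configuration for Cu²⁺.
Tetrahedral splitting is small, so the complex is high-spin.
Configuration: e⁴ t₂⁵ → 1 unpaired electron.
μ(spin-only) = √[1(1+2)] = √3 ≈ 1.73 Bohr magnetons.

1.73 Bohr magnetons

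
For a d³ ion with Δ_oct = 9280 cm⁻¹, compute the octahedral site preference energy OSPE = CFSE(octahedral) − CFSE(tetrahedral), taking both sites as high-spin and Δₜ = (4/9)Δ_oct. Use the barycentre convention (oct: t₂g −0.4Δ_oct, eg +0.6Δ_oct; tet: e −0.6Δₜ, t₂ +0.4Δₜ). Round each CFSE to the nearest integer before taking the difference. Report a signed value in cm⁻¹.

In an octahedral site d³ (HS) is t₂g³ eg⁰, giving CFSE(oct) = -1.2Δ_oct = -11136 cm⁻¹.
Tetrahedral e² t₂¹ gives -0.8Δₜ = -0.8 × (4/9) × 9280 = -3300 cm⁻¹.
OSPE = -11136 − (-3300) = -7836 cm⁻¹.

-7836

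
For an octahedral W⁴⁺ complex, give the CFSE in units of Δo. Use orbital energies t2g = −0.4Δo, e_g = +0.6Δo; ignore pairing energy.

-0.8 Δo

W⁴⁺: group 6, so d-count = 6 − 4 = 2.
Configuration: t2g^2 e_g^0.
CFSE = 2(-0.4Δo) + 0(0.6Δo) = -0.8Δo + 0.0Δo = -0.8Δo.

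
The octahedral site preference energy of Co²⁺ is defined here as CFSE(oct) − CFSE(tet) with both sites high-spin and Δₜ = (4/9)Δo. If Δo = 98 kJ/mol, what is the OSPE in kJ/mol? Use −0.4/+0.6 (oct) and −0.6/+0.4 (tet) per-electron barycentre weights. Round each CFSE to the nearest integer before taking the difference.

Co sits in group 9; removing 2 electrons leaves Co²⁺ with 9 − 2 = 7 d electrons.
In an octahedral site d⁷ (HS) is t₂g⁵ eg², giving CFSE(oct) = -0.8Δo = -78 kJ/mol.
In a tetrahedral site the filling is e⁴ t₂³: CFSE(tet) = -1.2Δₜ = -1.2 × (4/9)(98) = -52 kJ/mol.
OSPE = -78 − (-52) = -26 kJ/mol.

-26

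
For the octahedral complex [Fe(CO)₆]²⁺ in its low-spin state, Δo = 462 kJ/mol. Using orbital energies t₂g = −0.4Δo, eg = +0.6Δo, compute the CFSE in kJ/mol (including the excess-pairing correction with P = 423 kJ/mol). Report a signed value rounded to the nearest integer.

CO is neutral, so the +2 overall charge sits on Fe: oxidation state +2.
Fe sits in group 8; removing 2 electrons leaves Fe²⁺ with 8 − 2 = 6 d electrons.
Configuration: t₂g⁶ eg⁰.
The orbital stabilization is -2.4Δo = -2.4 × 462 = -1109 kJ/mol.
High-spin d⁶ would be t₂g⁴ eg² with 1 pair; low-spin has 3, so 2 excess pairs cost +2P = +846 kJ/mol.
Net CFSE = -1109 + 846 = -263 kJ/mol.

-263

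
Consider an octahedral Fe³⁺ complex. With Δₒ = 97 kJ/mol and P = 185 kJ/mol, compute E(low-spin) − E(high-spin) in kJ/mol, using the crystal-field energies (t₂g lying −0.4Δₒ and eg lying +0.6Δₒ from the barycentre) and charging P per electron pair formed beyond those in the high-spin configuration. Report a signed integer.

176

Fe is in group 8, so Fe³⁺ is d⁵ (8 − 3 = 5).
In the high-spin limit (t₂g³ eg²) the orbital term is 0.0Δₒ = 0 kJ/mol, with no excess pairing.
Low-spin t₂g⁵ eg⁰ gives -2.0Δₒ = -194 kJ/mol, but forming 2 extra pairs costs 2P = 370 kJ/mol, so E(LS) = -194 + 370 = 176 kJ/mol.
E(LS) − E(HS) = 176 − (0) = 176 kJ/mol.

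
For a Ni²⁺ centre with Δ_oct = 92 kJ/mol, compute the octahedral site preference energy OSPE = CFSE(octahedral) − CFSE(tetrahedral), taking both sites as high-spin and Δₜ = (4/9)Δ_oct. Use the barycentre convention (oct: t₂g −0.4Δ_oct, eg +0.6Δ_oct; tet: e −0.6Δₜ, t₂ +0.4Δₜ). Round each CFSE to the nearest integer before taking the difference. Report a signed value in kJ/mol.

-77

Group 10 minus oxidation state +2 gives a d⁸ configuration for Ni²⁺.
In an octahedral site d⁸ (HS) is t2g^6 e_g^2, giving CFSE(oct) = -1.2Δ_oct = -110 kJ/mol.
Tetrahedral: e^4 t2^4, CFSE = 4(−0.6) + 4(+0.4) = -0.8Δₜ = -0.8 × (4/9) × 92 = -33 kJ/mol.
Subtracting, OSPE = -110 − (-33) = -77 kJ/mol.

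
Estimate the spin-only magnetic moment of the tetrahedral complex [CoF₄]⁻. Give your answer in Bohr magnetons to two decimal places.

4.90 Bohr magnetons

Each F⁻ contributes -1; 4 × (-1) = -4. With overall charge -1, Co is in the +3 oxidation state.
Co³⁺: group 9, so d-count = 9 − 3 = 6.
With tetrahedral geometry the complex is necessarily high-spin.
Configuration: e³ t₂³ → 4 unpaired electrons.
μ(spin-only) = √[4(4+2)] = √24 ≈ 4.90 Bohr magnetons.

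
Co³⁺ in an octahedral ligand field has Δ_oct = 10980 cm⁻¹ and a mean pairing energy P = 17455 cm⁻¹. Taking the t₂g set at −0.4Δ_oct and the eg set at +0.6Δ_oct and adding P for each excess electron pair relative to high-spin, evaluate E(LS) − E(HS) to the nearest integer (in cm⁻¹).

12950

Group 9 minus oxidation state +3 gives a d⁶ configuration for Co³⁺.
High-spin d⁶ fills as t₂g⁴ eg² with CFSE 4(−0.4) + 2(+0.6) = -0.4Δ_oct = -4392 cm⁻¹.
Low-spin: t₂g⁶ eg⁰, orbital CFSE = -2.4Δ_oct = -26352 cm⁻¹; plus 2 excess pairs × P = +34910 cm⁻¹; total 8558 cm⁻¹.
The difference is 8558 − (-4392) = 12950 cm⁻¹, so high-spin lies lower.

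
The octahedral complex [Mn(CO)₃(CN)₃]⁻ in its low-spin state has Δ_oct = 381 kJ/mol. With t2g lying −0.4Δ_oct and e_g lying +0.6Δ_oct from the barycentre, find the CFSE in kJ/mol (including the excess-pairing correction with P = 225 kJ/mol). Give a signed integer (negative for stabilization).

Ligand charges: 3×(+0) from CO and 3×(-1) from CN⁻ sum to -3; with overall charge -1, Mn is +2.
Mn sits in group 7; removing 2 electrons leaves Mn²⁺ with 7 − 2 = 5 d electrons.
Configuration: t2g^5 e_g^0.
Orbital CFSE = 5(-0.4) + 0(0.6) = -2.0Δ_oct = -2.0 × 381 = -762 kJ/mol.
High-spin d⁵ would be t2g^3 e_g^2 with 0 pairs; low-spin has 2, so 2 excess pairs cost +2P = +450 kJ/mol.
Net CFSE = -762 + 450 = -312 kJ/mol.

-312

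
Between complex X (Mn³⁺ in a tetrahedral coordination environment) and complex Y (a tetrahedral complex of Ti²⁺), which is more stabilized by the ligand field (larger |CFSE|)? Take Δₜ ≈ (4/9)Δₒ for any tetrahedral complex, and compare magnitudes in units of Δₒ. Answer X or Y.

X: Mn³⁺: group 7, so d-count = 7 − 3 = 4; Tetrahedral fields are weak (Δₜ ≈ 4/9 Δₒ), so electrons fill high-spin; e^2 t2^2, CFSE = -0.4Δₜ ≈ -0.18Δₒ.
Y: Ti sits in group 4; removing 2 electrons leaves Ti²⁺ with 4 − 2 = 2 d electrons; With tetrahedral geometry the complex is necessarily high-spin; e^2 t2^0, CFSE = -1.2Δₜ ≈ -0.53Δₒ.
So Y has the larger |CFSE|.

Y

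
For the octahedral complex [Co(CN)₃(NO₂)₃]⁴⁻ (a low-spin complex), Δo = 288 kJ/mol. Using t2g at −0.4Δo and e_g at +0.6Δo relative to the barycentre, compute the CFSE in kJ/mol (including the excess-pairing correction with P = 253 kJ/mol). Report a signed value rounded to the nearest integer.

-265

Ligand charges: 3×(-1) from CN⁻ and 3×(-1) from NO₂⁻ sum to -6; with overall charge -4, Co is +2.
Co²⁺: group 9, so d-count = 9 − 2 = 7.
Electron filling gives t2g^6 e_g^1.
Orbital CFSE = 6(-0.4) + 1(0.6) = -1.8Δo = -1.8 × 288 = -518 kJ/mol.
Pairing penalty: 3 pairs vs 2 in the high-spin reference → 1 extra × P = 253 kJ/mol.
Net CFSE = -518 + 253 = -265 kJ/mol.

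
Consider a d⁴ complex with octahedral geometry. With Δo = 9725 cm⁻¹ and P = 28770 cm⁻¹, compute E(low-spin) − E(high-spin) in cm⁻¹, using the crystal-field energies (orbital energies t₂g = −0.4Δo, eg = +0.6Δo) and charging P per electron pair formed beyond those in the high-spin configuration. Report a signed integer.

High-spin: t₂g³ eg¹, CFSE = -0.6Δo = -5835 cm⁻¹.
Low-spin t₂g⁴ eg⁰ gives -1.6Δo = -15560 cm⁻¹, but forming 1 extra pair costs 1P = 28770 cm⁻¹, so E(LS) = -15560 + 28770 = 13210 cm⁻¹.
Thus E(LS) − E(HS) = 19045 cm⁻¹.

19045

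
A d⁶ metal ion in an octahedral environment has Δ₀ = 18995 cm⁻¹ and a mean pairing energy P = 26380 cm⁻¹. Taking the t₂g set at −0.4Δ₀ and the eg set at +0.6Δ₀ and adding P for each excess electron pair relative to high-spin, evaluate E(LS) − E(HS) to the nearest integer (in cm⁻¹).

14770

High-spin: t₂g⁴ eg², CFSE = -0.4Δ₀ = -7598 cm⁻¹.
Low-spin t₂g⁶ eg⁰ gives -2.4Δ₀ = -45588 cm⁻¹, but forming 2 extra pairs costs 2P = 52760 cm⁻¹, so E(LS) = -45588 + 52760 = 7172 cm⁻¹.
Thus E(LS) − E(HS) = 14770 cm⁻¹.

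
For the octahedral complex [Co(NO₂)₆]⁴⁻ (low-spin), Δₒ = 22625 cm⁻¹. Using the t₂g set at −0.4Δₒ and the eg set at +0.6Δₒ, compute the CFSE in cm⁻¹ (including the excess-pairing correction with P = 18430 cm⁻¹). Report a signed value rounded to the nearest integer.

Each NO₂⁻ contributes -1; 6 × (-1) = -6. With overall charge -4, Co is in the +2 oxidation state.
Co is in group 9, so Co²⁺ is d⁷ (9 − 2 = 7).
Electron filling gives t₂g⁶ eg¹.
CFSE(orbital) = 6×(-0.4Δₒ) + 1×(0.6Δₒ) = -1.8Δₒ; with Δₒ = 22625 cm⁻¹ that is -40725 cm⁻¹.
High-spin d⁷ would be t₂g⁵ eg² with 2 pairs; low-spin has 3, so 1 excess pair costs +1P = +18430 cm⁻¹.
Combining: -40725 + 18430 = -22295 cm⁻¹.

-22295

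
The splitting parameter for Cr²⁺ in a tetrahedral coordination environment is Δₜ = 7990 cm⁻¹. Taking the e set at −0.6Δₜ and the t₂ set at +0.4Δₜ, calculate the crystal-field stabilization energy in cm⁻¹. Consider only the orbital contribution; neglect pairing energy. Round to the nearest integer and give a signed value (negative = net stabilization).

Cr is in group 6, so Cr²⁺ is d⁴ (6 − 2 = 4).
Tetrahedral splitting is small, so the complex is high-spin.
The d⁴ electrons fill as e² t₂².
The orbital stabilization is -0.4Δₜ = -0.4 × 7990 = -3196 cm⁻¹.

-3196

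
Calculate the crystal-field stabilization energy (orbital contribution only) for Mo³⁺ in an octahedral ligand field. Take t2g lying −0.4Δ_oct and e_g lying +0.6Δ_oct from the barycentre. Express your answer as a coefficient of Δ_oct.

Mo sits in group 6; removing 3 electrons leaves Mo³⁺ with 6 − 3 = 3 d electrons.
For octahedral d³ the high- and low-spin configurations coincide.
Configuration: t2g^3 e_g^0.
CFSE = 3(-0.4Δ_oct) + 0(0.6Δ_oct) = -1.2Δ_oct + 0.0Δ_oct = -1.2Δ_oct.

-1.2 Δ_oct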